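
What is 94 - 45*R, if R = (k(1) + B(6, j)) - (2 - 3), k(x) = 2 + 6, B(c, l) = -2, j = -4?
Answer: -221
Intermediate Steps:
k(x) = 8
R = 7 (R = (8 - 2) - (2 - 3) = 6 - 1*(-1) = 6 + 1 = 7)
94 - 45*R = 94 - 45*7 = 94 - 315 = -221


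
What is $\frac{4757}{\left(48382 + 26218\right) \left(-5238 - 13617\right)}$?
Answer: $- \frac{4757}{1406583000} \approx -3.382 \cdot 10^{-6}$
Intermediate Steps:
$\frac{4757}{\left(48382 + 26218\right) \left(-5238 - 13617\right)} = \frac{4757}{74600 \left(-18855\right)} = \frac{4757}{-1406583000} = 4757 \left(- \frac{1}{1406583000}\right) = - \frac{4757}{1406583000}$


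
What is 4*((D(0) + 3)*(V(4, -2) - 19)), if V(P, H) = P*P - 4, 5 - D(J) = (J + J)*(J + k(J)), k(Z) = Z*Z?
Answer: -224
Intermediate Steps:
k(Z) = Z**2
D(J) = 5 - 2*J*(J + J**2) (D(J) = 5 - (J + J)*(J + J**2) = 5 - 2*J*(J + J**2))
V(P, H) = -4 + P**2 (V(P, H) = P**2 - 4 = -4 + P**2)
4*((D(0) + 3)*(V(4, -2) - 19)) = 4*(((5 - 2*0**2 - 2*0**3) + 3)*((-4 + 4**2) - 19)) = 4*(((5 - 2*0 - 2*0) + 3)*((-4 + 16) - 19)) = 4*(((5 + 0 + 0) + 3)*(12 - 19)) = 4*((5 + 3)*(-7)) = 4*(8*(-7)) = 4*(-56) = -224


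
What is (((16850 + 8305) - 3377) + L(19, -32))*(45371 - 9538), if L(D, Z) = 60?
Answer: 782521054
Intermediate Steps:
(((16850 + 8305) - 3377) + L(19, -32))*(45371 - 9538) = (((16850 + 8305) - 3377) + 60)*(45371 - 9538) = ((25155 - 3377) + 60)*35833 = (21778 + 60)*35833 = 21838*35833 = 782521054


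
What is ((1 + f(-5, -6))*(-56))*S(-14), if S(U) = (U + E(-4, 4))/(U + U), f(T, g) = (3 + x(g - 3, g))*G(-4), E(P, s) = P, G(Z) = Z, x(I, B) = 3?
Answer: 828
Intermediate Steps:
f(T, g) = -24 (f(T, g) = (3 + 3)*(-4) = 6*(-4) = -24)
S(U) = (-4 + U)/(2*U) (S(U) = (U - 4)/(U + U) = (-4 + U)/((2*U)) = (-4 + U)*(1/(2*U)) = (-4 + U)/(2*U))
((1 + f(-5, -6))*(-56))*S(-14) = ((1 - 24)*(-56))*((1/2)*(-4 - 14)/(-14)) = (-23*(-56))*((1/2)*(-1/14)*(-18)) = 1288*(9/14) = 828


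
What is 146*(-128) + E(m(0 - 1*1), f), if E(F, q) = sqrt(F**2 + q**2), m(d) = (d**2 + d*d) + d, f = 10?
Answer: -18688 + sqrt(101) ≈ -18678.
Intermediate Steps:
m(d) = d + 2*d**2 (m(d) = (d**2 + d**2) + d = 2*d**2 + d = d + 2*d**2)
146*(-128) + E(m(0 - 1*1), f) = 146*(-128) + sqrt(((0 - 1*1)*(1 + 2*(0 - 1*1)))**2 + 10**2) = -18688 + sqrt(((0 - 1)*(1 + 2*(0 - 1)))**2 + 100) = -18688 + sqrt((-(1 + 2*(-1)))**2 + 100) = -18688 + sqrt((-(1 - 2))**2 + 100) = -18688 + sqrt((-1*(-1))**2 + 100) = -18688 + sqrt(1**2 + 100) = -18688 + sqrt(1 + 100) = -18688 + sqrt(101)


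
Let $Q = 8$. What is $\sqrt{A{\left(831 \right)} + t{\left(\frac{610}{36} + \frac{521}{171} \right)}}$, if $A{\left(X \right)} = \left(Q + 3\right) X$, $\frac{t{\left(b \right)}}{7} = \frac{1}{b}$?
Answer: $\frac{39 \sqrt{31215463}}{2279} \approx 95.61$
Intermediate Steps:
$t{\left(b \right)} = \frac{7}{b}$
$A{\left(X \right)} = 11 X$ ($A{\left(X \right)} = \left(8 + 3\right) X = 11 X$)
$\sqrt{A{\left(831 \right)} + t{\left(\frac{610}{36} + \frac{521}{171} \right)}} = \sqrt{11 \cdot 831 + \frac{7}{\frac{610}{36} + \frac{521}{171}}} = \sqrt{9141 + \frac{7}{610 \cdot \frac{1}{36} + 521 \cdot \frac{1}{171}}} = \sqrt{9141 + \frac{7}{\frac{305}{18} + \frac{521}{171}}} = \sqrt{9141 + \frac{7}{\frac{2279}{114}}} = \sqrt{9141 + 7 \cdot \frac{114}{2279}} = \sqrt{9141 + \frac{798}{2279}} = \sqrt{\frac{20833137}{2279}} = \frac{39 \sqrt{31215463}}{2279}$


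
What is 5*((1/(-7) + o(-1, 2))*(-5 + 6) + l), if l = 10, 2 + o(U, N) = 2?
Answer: 345/7 ≈ 49.286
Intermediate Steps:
o(U, N) = 0 (o(U, N) = -2 + 2 = 0)
5*((1/(-7) + o(-1, 2))*(-5 + 6) + l) = 5*((1/(-7) + 0)*(-5 + 6) + 10) = 5*((-⅐ + 0)*1 + 10) = 5*(-⅐*1 + 10) = 5*(-⅐ + 10) = 5*(69/7) = 345/7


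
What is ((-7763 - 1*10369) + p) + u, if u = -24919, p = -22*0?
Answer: -43051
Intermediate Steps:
p = 0
((-7763 - 1*10369) + p) + u = ((-7763 - 1*10369) + 0) - 24919 = ((-7763 - 10369) + 0) - 24919 = (-18132 + 0) - 24919 = -18132 - 24919 = -43051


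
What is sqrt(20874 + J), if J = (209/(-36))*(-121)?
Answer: sqrt(776753)/6 ≈ 146.89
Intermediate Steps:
J = 25289/36 (J = (209*(-1/36))*(-121) = -209/36*(-121) = 25289/36 ≈ 702.47)
sqrt(20874 + J) = sqrt(20874 + 25289/36) = sqrt(776753/36) = sqrt(776753)/6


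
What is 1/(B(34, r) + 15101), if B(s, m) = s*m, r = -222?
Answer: 1/7553 ≈ 0.00013240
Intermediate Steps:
B(s, m) = m*s
1/(B(34, r) + 15101) = 1/(-222*34 + 15101) = 1/(-7548 + 15101) = 1/7553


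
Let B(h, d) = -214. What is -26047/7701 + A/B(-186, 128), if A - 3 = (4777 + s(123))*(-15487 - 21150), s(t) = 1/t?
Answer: 18419753191929/22522858 ≈ 8.1783e+5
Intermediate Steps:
A = -21526874995/123 (A = 3 + (4777 + 1/123)*(-15487 - 21150) = 3 + (4777 + 1/123)*(-36637) = 3 + (587572/123)*(-36637) = 3 - 21526875364/123 = -21526874995/123 ≈ -1.7502e+8)
-26047/7701 + A/B(-186, 128) = -26047/7701 - 21526874995/123/(-214) = -26047*1/7701 - 21526874995/123*(-1/214) = -26047/7701 + 21526874995/26322 = 18419753191929/22522858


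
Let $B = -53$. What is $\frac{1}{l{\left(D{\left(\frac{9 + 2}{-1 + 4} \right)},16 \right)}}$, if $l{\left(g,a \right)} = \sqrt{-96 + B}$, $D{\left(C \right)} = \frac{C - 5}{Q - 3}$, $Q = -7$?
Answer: $- \frac{i \sqrt{149}}{149} \approx - 0.081923 i$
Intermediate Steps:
$D{\left(C \right)} = \frac{1}{2} - \frac{C}{10}$ ($D{\left(C \right)} = \frac{C - 5}{-7 - 3} = \frac{-5 + C}{-10} = \left(-5 + C\right) \left(- \frac{1}{10}\right) = \frac{1}{2} - \frac{C}{10}$)
$l{\left(g,a \right)} = i \sqrt{149}$ ($l{\left(g,a \right)} = \sqrt{-96 - 53} = \sqrt{-149} = i \sqrt{149}$)
$\frac{1}{l{\left(D{\left(\frac{9 + 2}{-1 + 4} \right)},16 \right)}} = \frac{1}{i \sqrt{149}} = - \frac{i \sqrt{149}}{149}$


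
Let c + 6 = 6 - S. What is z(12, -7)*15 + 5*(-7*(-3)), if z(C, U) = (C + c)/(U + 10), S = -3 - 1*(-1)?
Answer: 175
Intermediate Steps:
S = -2 (S = -3 + 1 = -2)
c = 2 (c = -6 + (6 - 1*(-2)) = -6 + (6 + 2) = -6 + 8 = 2)
z(C, U) = (2 + C)/(10 + U) (z(C, U) = (C + 2)/(U + 10) = (2 + C)/(10 + U))
z(12, -7)*15 + 5*(-7*(-3)) = ((2 + 12)/(10 - 7))*15 + 5*(-7*(-3)) = (14/3)*15 + 5*21 = ((⅓)*14)*15 + 105 = (14/3)*15 + 105 = 70 + 105 = 175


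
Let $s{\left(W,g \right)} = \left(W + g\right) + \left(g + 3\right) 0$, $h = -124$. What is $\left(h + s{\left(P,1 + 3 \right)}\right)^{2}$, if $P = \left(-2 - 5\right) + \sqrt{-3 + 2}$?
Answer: $\left(127 - i\right)^{2} \approx 16128.0 - 254.0 i$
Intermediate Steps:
$P = -7 + i$ ($P = -7 + \sqrt{-1} = -7 + i \approx -7.0 + 1.0 i$)
$s{\left(W,g \right)} = W + g$ ($s{\left(W,g \right)} = \left(W + g\right) + \left(3 + g\right) 0 = \left(W + g\right) + 0 = W + g$)
$\left(h + s{\left(P,1 + 3 \right)}\right)^{2} = \left(-124 + \left(\left(-7 + i\right) + \left(1 + 3\right)\right)\right)^{2} = \left(-124 + \left(\left(-7 + i\right) + 4\right)\right)^{2} = \left(-124 - \left(3 - i\right)\right)^{2} = \left(-127 + i\right)^{2}$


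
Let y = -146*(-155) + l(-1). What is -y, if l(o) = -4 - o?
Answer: -22627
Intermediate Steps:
y = 22627 (y = -146*(-155) + (-4 - 1*(-1)) = 22630 + (-4 + 1) = 22630 - 3 = 22627)
-y = -1*22627 = -22627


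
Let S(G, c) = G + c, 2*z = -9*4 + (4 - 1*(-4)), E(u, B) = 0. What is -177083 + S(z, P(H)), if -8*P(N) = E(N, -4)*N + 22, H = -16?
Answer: -708399/4 ≈ -1.7710e+5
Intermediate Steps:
P(N) = -11/4 (P(N) = -(0*N + 22)/8 = -(0 + 22)/8 = -⅛*22 = -11/4)
z = -14 (z = (-9*4 + (4 - 1*(-4)))/2 = (-36 + (4 + 4))/2 = (-36 + 8)/2 = (½)*(-28) = -14)
-177083 + S(z, P(H)) = -177083 + (-14 - 11/4) = -177083 - 67/4 = -708399/4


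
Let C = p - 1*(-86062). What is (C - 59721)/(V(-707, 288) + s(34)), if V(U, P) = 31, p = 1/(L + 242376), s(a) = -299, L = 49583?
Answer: -1922623005/19561253 ≈ -98.287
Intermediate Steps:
p = 1/291959 (p = 1/(49583 + 242376) = 1/291959 ≈ 3.4251e-6)
C = 25126575459/291959 (C = 1/291959 - 1*(-86062) = 1/291959 + 86062 = 25126575459/291959 ≈ 86062.)
(C - 59721)/(V(-707, 288) + s(34)) = (25126575459/291959 - 59721)/(31 - 299) = (7690492020/291959)/(-268) = (7690492020/291959)*(-1/268) = -1922623005/19561253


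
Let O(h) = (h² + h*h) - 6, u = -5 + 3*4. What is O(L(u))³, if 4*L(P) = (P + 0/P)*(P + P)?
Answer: 13634789869/8 ≈ 1.7043e+9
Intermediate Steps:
u = 7 (u = -5 + 12 = 7)
L(P) = P²/2 (L(P) = ((P + 0/P)*(P + P))/4 = ((P + 0)*(2*P))/4 = (P*(2*P))/4 = (2*P²)/4 = P²/2)
O(h) = -6 + 2*h² (O(h) = (h² + h²) - 6 = 2*h² - 6 = -6 + 2*h²)
O(L(u))³ = (-6 + 2*((½)*7²)²)³ = (-6 + 2*((½)*49)²)³ = (-6 + 2*(49/2)²)³ = (-6 + 2*(2401/4))³ = (-6 + 2401/2)³ = (2389/2)³ = 13634789869/8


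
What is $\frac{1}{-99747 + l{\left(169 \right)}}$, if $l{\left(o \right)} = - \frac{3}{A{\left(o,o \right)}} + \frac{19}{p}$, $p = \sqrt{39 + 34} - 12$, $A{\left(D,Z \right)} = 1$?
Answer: $- \frac{372762}{37184206519} + \frac{\sqrt{73}}{37184206519} \approx -1.0025 \cdot 10^{-5}$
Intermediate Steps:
$p = -12 + \sqrt{73}$ ($p = \sqrt{73} - 12 = -12 + \sqrt{73} \approx -3.456$)
$l{\left(o \right)} = -3 + \frac{19}{-12 + \sqrt{73}}$ ($l{\left(o \right)} = - \frac{3}{1} + \frac{19}{-12 + \sqrt{73}} = \left(-3\right) 1 + \frac{19}{-12 + \sqrt{73}} = -3 + \frac{19}{-12 + \sqrt{73}}$)
$\frac{1}{-99747 + l{\left(169 \right)}} = \frac{1}{-99747 - \left(\frac{441}{71} + \frac{19 \sqrt{73}}{71}\right)} = \frac{1}{- \frac{7082478}{71} - \frac{19 \sqrt{73}}{71}}$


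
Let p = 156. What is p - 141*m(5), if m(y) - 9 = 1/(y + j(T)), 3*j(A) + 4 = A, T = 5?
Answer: -18231/16 ≈ -1139.4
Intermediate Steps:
j(A) = -4/3 + A/3
m(y) = 9 + 1/(⅓ + y) (m(y) = 9 + 1/(y + (-4/3 + (⅓)*5)) = 9 + 1/(y + (-4/3 + 5/3)) = 9 + 1/(y + ⅓) = 9 + 1/(⅓ + y))
p - 141*m(5) = 156 - 423*(4 + 9*5)/(1 + 3*5) = 156 - 423*(4 + 45)/(1 + 15) = 156 - 423*49/16 = 156 - 141*147/16 = 156 - 20727/16 = -18231/16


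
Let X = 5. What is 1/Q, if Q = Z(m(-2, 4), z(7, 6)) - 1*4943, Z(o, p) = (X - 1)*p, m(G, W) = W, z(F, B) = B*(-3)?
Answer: -1/5015 ≈ -0.00019940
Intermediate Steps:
z(F, B) = -3*B
Z(o, p) = 4*p (Z(o, p) = (5 - 1)*p = 4*p)
Q = -5015 (Q = 4*(-3*6) - 1*4943 = 4*(-18) - 4943 = -72 - 4943 = -5015)
1/Q = 1/(-5015) = -1/5015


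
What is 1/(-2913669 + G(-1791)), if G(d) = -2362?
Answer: -1/2916031 ≈ -3.4293e-7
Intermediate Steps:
1/(-2913669 + G(-1791)) = 1/(-2913669 - 2362) = 1/(-2916031) = -1/2916031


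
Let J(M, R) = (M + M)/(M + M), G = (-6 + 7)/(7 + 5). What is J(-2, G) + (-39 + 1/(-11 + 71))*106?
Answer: -123937/30 ≈ -4131.2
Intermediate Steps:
G = 1/12 ≈ 0.083333
J(M, R) = 1 (J(M, R) = (2*M)/((2*M)) = (2*M)*(1/(2*M)) = 1)
J(-2, G) + (-39 + 1/(-11 + 71))*106 = 1 + (-39 + 1/(-11 + 71))*106 = 1 + (-39 + 1/60)*106 = 1 - 2339/60*106 = 1 - 123967/30 = -123937/30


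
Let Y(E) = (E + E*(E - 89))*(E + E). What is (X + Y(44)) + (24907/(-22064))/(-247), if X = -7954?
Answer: -971820637269/5449808 ≈ -1.7832e+5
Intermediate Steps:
Y(E) = 2*E*(E + E*(-89 + E)) (Y(E) = (E + E*(-89 + E))*(2*E) = 2*E*(E + E*(-89 + E)))
(X + Y(44)) + (24907/(-22064))/(-247) = (-7954 + 2*44²*(-88 + 44)) + (24907/(-22064))/(-247) = (-7954 + 2*1936*(-44)) + (24907*(-1/22064))*(-1/247) = (-7954 - 170368) - 24907/22064*(-1/247) = -178322 + 24907/5449808 = -971820637269/5449808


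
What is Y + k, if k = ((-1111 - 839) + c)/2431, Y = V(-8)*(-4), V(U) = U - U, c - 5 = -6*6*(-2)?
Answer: -1873/2431 ≈ -0.77046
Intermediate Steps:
c = 77 (c = 5 - 6*6*(-2) = 5 - 36*(-2) = 5 + 72 = 77)
V(U) = 0
Y = 0 (Y = 0*(-4) = 0)
k = -1873/2431 (k = ((-1111 - 839) + 77)/2431 = (-1950 + 77)*(1/2431) = -1873*1/2431 = -1873/2431 ≈ -0.77046)
Y + k = 0 - 1873/2431 = -1873/2431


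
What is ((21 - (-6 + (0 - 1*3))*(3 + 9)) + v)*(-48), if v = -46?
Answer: -3984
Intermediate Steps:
((21 - (-6 + (0 - 1*3))*(3 + 9)) + v)*(-48) = ((21 - (-6 + (0 - 1*3))*(3 + 9)) - 46)*(-48) = ((21 - (-6 + (0 - 3))*12) - 46)*(-48) = ((21 - (-6 - 3)*12) - 46)*(-48) = ((21 - (-9)*12) - 46)*(-48) = ((21 - 1*(-108)) - 46)*(-48) = ((21 + 108) - 46)*(-48) = (129 - 46)*(-48) = 83*(-48) = -3984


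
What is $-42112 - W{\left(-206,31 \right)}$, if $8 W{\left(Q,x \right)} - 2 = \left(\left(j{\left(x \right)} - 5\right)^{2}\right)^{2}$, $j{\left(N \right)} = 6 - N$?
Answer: $- \frac{573449}{4} \approx -1.4336 \cdot 10^{5}$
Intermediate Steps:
$W{\left(Q,x \right)} = \frac{1}{4} + \frac{\left(1 - x\right)^{4}}{8}$ ($W{\left(Q,x \right)} = \frac{1}{4} + \frac{\left(\left(\left(6 - x\right) - 5\right)^{2}\right)^{2}}{8} = \frac{1}{4} + \frac{\left(\left(1 - x\right)^{2}\right)^{2}}{8} = \frac{1}{4} + \frac{\left(1 - x\right)^{4}}{8}$)
$-42112 - W{\left(-206,31 \right)} = -42112 - \left(\frac{1}{4} + \frac{\left(-1 + 31\right)^{4}}{8}\right) = -42112 - \left(\frac{1}{4} + \frac{30^{4}}{8}\right) = -42112 - \left(\frac{1}{4} + \frac{1}{8} \cdot 810000\right) = -42112 - \left(\frac{1}{4} + 101250\right) = -42112 - \frac{405001}{4} = - \frac{573449}{4}$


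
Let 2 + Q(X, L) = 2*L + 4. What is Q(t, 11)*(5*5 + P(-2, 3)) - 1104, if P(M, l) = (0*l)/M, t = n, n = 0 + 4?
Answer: -504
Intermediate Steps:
n = 4
t = 4
Q(X, L) = 2 + 2*L (Q(X, L) = -2 + (2*L + 4) = -2 + (4 + 2*L) = 2 + 2*L)
P(M, l) = 0 (P(M, l) = 0/M = 0)
Q(t, 11)*(5*5 + P(-2, 3)) - 1104 = (2 + 2*11)*(5*5 + 0) - 1104 = (2 + 22)*(25 + 0) - 1104 = 24*25 - 1104 = 600 - 1104 = -504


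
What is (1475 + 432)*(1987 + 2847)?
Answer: 9218438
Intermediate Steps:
(1475 + 432)*(1987 + 2847) = 1907*4834 = 9218438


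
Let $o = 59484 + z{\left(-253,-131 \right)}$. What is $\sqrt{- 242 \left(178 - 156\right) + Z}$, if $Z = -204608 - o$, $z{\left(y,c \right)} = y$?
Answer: $9 i \sqrt{3323} \approx 518.81 i$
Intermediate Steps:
$o = 59231$ ($o = 59484 - 253 = 59231$)
$Z = -263839$ ($Z = -204608 - 59231 = -263839$)
$\sqrt{- 242 \left(178 - 156\right) + Z} = \sqrt{- 242 \left(178 - 156\right) - 263839} = \sqrt{\left(-242\right) 22 - 263839} = \sqrt{-5324 - 263839} = \sqrt{-269163} = 9 i \sqrt{3323}$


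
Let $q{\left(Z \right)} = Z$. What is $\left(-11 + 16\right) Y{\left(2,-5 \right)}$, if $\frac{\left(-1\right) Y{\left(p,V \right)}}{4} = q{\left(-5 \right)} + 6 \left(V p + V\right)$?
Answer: $1900$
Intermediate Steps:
$Y{\left(p,V \right)} = 20 - 24 V - 24 V p$ ($Y{\left(p,V \right)} = - 4 \left(-5 + 6 \left(V p + V\right)\right) = - 4 \left(-5 + 6 \left(V + V p\right)\right) = - 4 \left(-5 + \left(6 V + 6 V p\right)\right) = - 4 \left(-5 + 6 V + 6 V p\right) = 20 - 24 V - 24 V p$)
$\left(-11 + 16\right) Y{\left(2,-5 \right)} = \left(-11 + 16\right) \left(20 - -120 - \left(-120\right) 2\right) = 5 \left(20 + 120 + 240\right) = 5 \cdot 380 = 1900$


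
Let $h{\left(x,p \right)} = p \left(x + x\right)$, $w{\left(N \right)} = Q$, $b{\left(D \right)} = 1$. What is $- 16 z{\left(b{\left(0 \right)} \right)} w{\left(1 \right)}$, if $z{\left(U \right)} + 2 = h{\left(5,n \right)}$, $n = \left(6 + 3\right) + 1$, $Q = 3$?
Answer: $-4704$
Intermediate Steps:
$w{\left(N \right)} = 3$
$n = 10$ ($n = 9 + 1 = 10$)
$h{\left(x,p \right)} = 2 p x$ ($h{\left(x,p \right)} = p 2 x = 2 p x$)
$z{\left(U \right)} = 98$ ($z{\left(U \right)} = -2 + 2 \cdot 10 \cdot 5 = -2 + 100 = 98$)
$- 16 z{\left(b{\left(0 \right)} \right)} w{\left(1 \right)} = \left(-16\right) 98 \cdot 3 = \left(-1568\right) 3 = -4704$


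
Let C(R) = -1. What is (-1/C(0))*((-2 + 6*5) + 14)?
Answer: 42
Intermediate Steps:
(-1/C(0))*((-2 + 6*5) + 14) = (-1/(-1))*((-2 + 6*5) + 14) = (-1*(-1))*((-2 + 30) + 14) = 1*(28 + 14) = 1*42 = 42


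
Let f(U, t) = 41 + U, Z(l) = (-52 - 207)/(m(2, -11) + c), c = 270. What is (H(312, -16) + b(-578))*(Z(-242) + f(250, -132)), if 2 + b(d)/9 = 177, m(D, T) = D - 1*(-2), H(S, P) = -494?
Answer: 85912475/274 ≈ 3.1355e+5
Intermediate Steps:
m(D, T) = 2 + D (m(D, T) = D + 2 = 2 + D)
b(d) = 1575 (b(d) = -18 + 9*177 = -18 + 1593 = 1575)
Z(l) = -259/274 (Z(l) = (-52 - 207)/((2 + 2) + 270) = -259/(4 + 270) = -259/274)
(H(312, -16) + b(-578))*(Z(-242) + f(250, -132)) = (-494 + 1575)*(-259/274 + (41 + 250)) = 1081*(-259/274 + 291) = 1081*(79475/274) = 85912475/274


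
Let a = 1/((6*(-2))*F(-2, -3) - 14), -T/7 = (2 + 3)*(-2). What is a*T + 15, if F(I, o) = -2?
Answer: 22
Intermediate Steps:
T = 70 (T = -7*(2 + 3)*(-2) = -35*(-2) = -7*(-10) = 70)
a = ⅒ (a = 1/((6*(-2))*(-2) - 14) = 1/(-12*(-2) - 14) = 1/(24 - 14) = 1/10 = ⅒ ≈ 0.10000)
a*T + 15 = (⅒)*70 + 15 = 7 + 15 = 22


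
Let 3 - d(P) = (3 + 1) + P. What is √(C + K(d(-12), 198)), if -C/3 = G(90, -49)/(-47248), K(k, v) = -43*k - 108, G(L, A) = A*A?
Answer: I*√81041792405/11812 ≈ 24.101*I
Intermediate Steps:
G(L, A) = A²
d(P) = -1 - P (d(P) = 3 - ((3 + 1) + P) = 3 - (4 + P) = 3 + (-4 - P) = -1 - P)
K(k, v) = -108 - 43*k
C = 7203/47248 (C = -3*(-49)²/(-47248) = -7203*(-1)/47248 = -3*(-2401/47248) = 7203/47248 ≈ 0.15245)
√(C + K(d(-12), 198)) = √(7203/47248 + (-108 - 43*(-1 - 1*(-12)))) = √(7203/47248 + (-108 - 43*(-1 + 12))) = √(7203/47248 + (-108 - 43*11)) = √(7203/47248 + (-108 - 473)) = √(7203/47248 - 581) = √(-27443885/47248) = I*√81041792405/11812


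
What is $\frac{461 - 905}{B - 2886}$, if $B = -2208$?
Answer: $\frac{74}{849} \approx 0.087161$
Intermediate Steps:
$\frac{461 - 905}{B - 2886} = \frac{461 - 905}{-2208 - 2886} = - \frac{444}{-5094} = \left(-444\right) \left(- \frac{1}{5094}\right) = \frac{74}{849}$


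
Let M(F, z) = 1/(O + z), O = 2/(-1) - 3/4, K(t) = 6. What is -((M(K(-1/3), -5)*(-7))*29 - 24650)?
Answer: 763338/31 ≈ 24624.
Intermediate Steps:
O = -11/4 (O = 2*(-1) - 3*¼ = -2 - ¾ = -11/4 ≈ -2.7500)
M(F, z) = 1/(-11/4 + z)
-((M(K(-1/3), -5)*(-7))*29 - 24650) = -(((4/(-11 + 4*(-5)))*(-7))*29 - 24650) = -(((4/(-11 - 20))*(-7))*29 - 24650) = -(((4/(-31))*(-7))*29 - 24650) = -(((4*(-1/31))*(-7))*29 - 24650) = -(-4/31*(-7)*29 - 24650) = -((28/31)*29 - 24650) = -(812/31 - 24650) = -1*(-763338/31) = 763338/31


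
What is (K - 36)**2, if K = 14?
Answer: 484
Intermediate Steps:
(K - 36)**2 = (14 - 36)**2 = (-22)**2 = 484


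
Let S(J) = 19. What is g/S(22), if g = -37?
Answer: -37/19 ≈ -1.9474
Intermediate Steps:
g/S(22) = -37/19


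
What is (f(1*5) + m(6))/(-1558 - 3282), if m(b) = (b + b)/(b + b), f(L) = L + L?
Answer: -1/440 ≈ -0.0022727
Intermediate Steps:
f(L) = 2*L
m(b) = 1 (m(b) = (2*b)/((2*b)) = (2*b)*(1/(2*b)) = 1)
(f(1*5) + m(6))/(-1558 - 3282) = (2*(1*5) + 1)/(-1558 - 3282) = (2*5 + 1)/(-4840) = (10 + 1)*(-1/4840) = 11*(-1/4840) = -1/440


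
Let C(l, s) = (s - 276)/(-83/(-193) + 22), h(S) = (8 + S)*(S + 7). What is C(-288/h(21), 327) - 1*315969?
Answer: -455939986/1443 ≈ -3.1597e+5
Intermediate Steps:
h(S) = (7 + S)*(8 + S) (h(S) = (8 + S)*(7 + S) = (7 + S)*(8 + S))
C(l, s) = -17756/1443 + 193*s/4329 (C(l, s) = (-276 + s)/(-83*(-1/193) + 22) = (-276 + s)/(83/193 + 22) = (-276 + s)/(4329/193) = (-276 + s)*(193/4329) = -17756/1443 + 193*s/4329)
C(-288/h(21), 327) - 1*315969 = (-17756/1443 + (193/4329)*327) - 1*315969 = (-17756/1443 + 21037/1443) - 315969 = 3281/1443 - 315969 = -455939986/1443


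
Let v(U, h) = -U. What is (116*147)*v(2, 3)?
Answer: -34104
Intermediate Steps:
(116*147)*v(2, 3) = (116*147)*(-1*2) = 17052*(-2) = -34104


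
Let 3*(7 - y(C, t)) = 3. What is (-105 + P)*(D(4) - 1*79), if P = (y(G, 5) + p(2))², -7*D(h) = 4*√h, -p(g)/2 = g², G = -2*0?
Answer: 56661/7 ≈ 8094.4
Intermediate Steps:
G = 0
y(C, t) = 6 (y(C, t) = 7 - ⅓*3 = 7 - 1 = 6)
p(g) = -2*g²
D(h) = -4*√h/7
P = 4 (P = (6 - 2*2²)² = (6 - 2*4)² = (6 - 8)² = (-2)² = 4)
(-105 + P)*(D(4) - 1*79) = (-105 + 4)*(-4*√4/7 - 1*79) = -101*(-4/7*2 - 79) = -101*(-8/7 - 79) = -101*(-561/7) = 56661/7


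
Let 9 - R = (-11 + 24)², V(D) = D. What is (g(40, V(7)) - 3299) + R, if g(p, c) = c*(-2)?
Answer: -3473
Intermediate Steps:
g(p, c) = -2*c
R = -160 (R = 9 - (-11 + 24)² = 9 - 1*13² = 9 - 1*169 = 9 - 169 = -160)
(g(40, V(7)) - 3299) + R = (-2*7 - 3299) - 160 = (-14 - 3299) - 160 = -3313 - 160 = -3473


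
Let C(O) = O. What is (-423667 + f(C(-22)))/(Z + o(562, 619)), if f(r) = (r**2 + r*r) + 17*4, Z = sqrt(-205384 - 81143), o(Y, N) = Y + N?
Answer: -499127211/1681288 + 422631*I*sqrt(286527)/1681288 ≈ -296.87 + 134.56*I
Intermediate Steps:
o(Y, N) = N + Y
Z = I*sqrt(286527) (Z = sqrt(-286527) = I*sqrt(286527) ≈ 535.28*I)
f(r) = 68 + 2*r**2 (f(r) = (r**2 + r**2) + 68 = 2*r**2 + 68 = 68 + 2*r**2)
(-423667 + f(C(-22)))/(Z + o(562, 619)) = (-423667 + (68 + 2*(-22)**2))/(I*sqrt(286527) + (619 + 562)) = (-423667 + (68 + 2*484))/(I*sqrt(286527) + 1181) = (-423667 + (68 + 968))/(1181 + I*sqrt(286527)) = (-423667 + 1036)/(1181 + I*sqrt(286527)) = -422631/(1181 + I*sqrt(286527))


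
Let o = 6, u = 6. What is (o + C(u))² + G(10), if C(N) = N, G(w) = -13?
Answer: 131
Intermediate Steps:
(o + C(u))² + G(10) = (6 + 6)² - 13 = 12² - 13 = 144 - 13 = 131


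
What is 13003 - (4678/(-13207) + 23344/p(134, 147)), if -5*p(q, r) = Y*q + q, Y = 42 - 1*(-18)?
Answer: 702652927533/53977009 ≈ 13018.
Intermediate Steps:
Y = 60 (Y = 42 + 18 = 60)
p(q, r) = -61*q/5 (p(q, r) = -(60*q + q)/5 = -61*q/5)
13003 - (4678/(-13207) + 23344/p(134, 147)) = 13003 - (4678/(-13207) + 23344/((-61/5*134))) = 13003 - (4678*(-1/13207) + 23344/(-8174/5)) = 13003 - (-4678/13207 + 23344*(-5/8174)) = 13003 - (-4678/13207 - 58360/4087) = 13003 - 1*(-789879506/53977009) = 13003 + 789879506/53977009 = 702652927533/53977009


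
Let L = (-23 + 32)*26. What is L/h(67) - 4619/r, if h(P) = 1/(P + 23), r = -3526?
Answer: 74262179/3526 ≈ 21061.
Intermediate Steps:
h(P) = 1/(23 + P)
L = 234 (L = 9*26 = 234)
L/h(67) - 4619/r = 234/(1/(23 + 67)) - 4619/(-3526) = 234/(1/90) - 4619*(-1/3526) = 234/(1/90) + 4619/3526 = 234*90 + 4619/3526 = 21060 + 4619/3526 = 74262179/3526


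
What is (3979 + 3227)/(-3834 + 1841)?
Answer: -7206/1993 ≈ -3.6157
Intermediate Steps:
(3979 + 3227)/(-3834 + 1841) = 7206/(-1993) = 7206*(-1/1993) = -7206/1993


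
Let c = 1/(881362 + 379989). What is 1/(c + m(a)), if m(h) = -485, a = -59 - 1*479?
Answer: -1261351/611755234 ≈ -0.0020619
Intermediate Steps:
a = -538 (a = -59 - 479 = -538)
c = 1/1261351 ≈ 7.9280e-7
1/(c + m(a)) = 1/(1/1261351 - 485) = 1/(-611755234/1261351) = -1261351/611755234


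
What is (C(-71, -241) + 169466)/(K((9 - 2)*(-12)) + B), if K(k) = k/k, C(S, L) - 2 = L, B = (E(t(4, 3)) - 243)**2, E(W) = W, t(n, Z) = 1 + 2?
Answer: 169227/57601 ≈ 2.9379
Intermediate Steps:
t(n, Z) = 3
B = 57600 (B = (3 - 243)**2 = (-240)**2 = 57600)
C(S, L) = 2 + L
K(k) = 1
(C(-71, -241) + 169466)/(K((9 - 2)*(-12)) + B) = ((2 - 241) + 169466)/(1 + 57600) = (-239 + 169466)/57601 = 169227*(1/57601) = 169227/57601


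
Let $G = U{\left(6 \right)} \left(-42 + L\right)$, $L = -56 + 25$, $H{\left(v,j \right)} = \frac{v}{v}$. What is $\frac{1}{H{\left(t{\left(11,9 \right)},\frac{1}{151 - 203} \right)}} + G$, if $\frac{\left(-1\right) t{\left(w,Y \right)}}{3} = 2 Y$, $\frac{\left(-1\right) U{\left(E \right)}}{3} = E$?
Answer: $1315$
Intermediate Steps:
$U{\left(E \right)} = - 3 E$
$t{\left(w,Y \right)} = - 6 Y$ ($t{\left(w,Y \right)} = - 3 \cdot 2 Y = - 6 Y$)
$H{\left(v,j \right)} = 1$
$L = -31$
$G = 1314$ ($G = \left(-3\right) 6 \left(-42 - 31\right) = \left(-18\right) \left(-73\right) = 1314$)
$\frac{1}{H{\left(t{\left(11,9 \right)},\frac{1}{151 - 203} \right)}} + G = 1^{-1} + 1314 = 1 + 1314 = 1315$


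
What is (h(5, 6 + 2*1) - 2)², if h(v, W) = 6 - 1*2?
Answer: 4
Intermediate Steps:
h(v, W) = 4 (h(v, W) = 6 - 2 = 4)
(h(5, 6 + 2*1) - 2)² = (4 - 2)² = 2² = 4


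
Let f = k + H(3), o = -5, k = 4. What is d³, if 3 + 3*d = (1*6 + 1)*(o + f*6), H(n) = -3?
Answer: 64/27 ≈ 2.3704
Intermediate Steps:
f = 1 (f = 4 - 3 = 1)
d = 4/3 (d = -1 + ((1*6 + 1)*(-5 + 1*6))/3 = -1 + ((6 + 1)*(-5 + 6))/3 = -1 + (7*1)/3 = -1 + (⅓)*7 = -1 + 7/3 = 4/3 ≈ 1.3333)
d³ = (4/3)³ = 64/27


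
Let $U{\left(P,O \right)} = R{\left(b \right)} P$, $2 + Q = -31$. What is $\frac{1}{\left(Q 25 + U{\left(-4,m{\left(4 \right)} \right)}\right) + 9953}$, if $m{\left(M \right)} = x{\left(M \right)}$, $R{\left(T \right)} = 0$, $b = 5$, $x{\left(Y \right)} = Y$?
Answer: $\frac{1}{9128} \approx 0.00010955$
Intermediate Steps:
$m{\left(M \right)} = M$
$Q = -33$ ($Q = -2 - 31 = -33$)
$U{\left(P,O \right)} = 0$ ($U{\left(P,O \right)} = 0 P = 0$)
$\frac{1}{\left(Q 25 + U{\left(-4,m{\left(4 \right)} \right)}\right) + 9953} = \frac{1}{\left(\left(-33\right) 25 + 0\right) + 9953} = \frac{1}{\left(-825 + 0\right) + 9953} = \frac{1}{-825 + 9953} = \frac{1}{9128}$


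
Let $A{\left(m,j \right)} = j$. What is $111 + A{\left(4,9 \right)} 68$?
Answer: $723$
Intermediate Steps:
$111 + A{\left(4,9 \right)} 68 = 111 + 9 \cdot 68 = 111 + 612 = 723$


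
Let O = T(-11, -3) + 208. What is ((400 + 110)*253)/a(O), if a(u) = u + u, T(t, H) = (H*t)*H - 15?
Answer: 64515/94 ≈ 686.33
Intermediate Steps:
T(t, H) = -15 + t*H**2 (T(t, H) = t*H**2 - 15 = -15 + t*H**2)
O = 94 (O = (-15 - 11*(-3)**2) + 208 = (-15 - 11*9) + 208 = (-15 - 99) + 208 = -114 + 208 = 94)
a(u) = 2*u
((400 + 110)*253)/a(O) = ((400 + 110)*253)/((2*94)) = (510*253)/188 = 129030*(1/188) = 64515/94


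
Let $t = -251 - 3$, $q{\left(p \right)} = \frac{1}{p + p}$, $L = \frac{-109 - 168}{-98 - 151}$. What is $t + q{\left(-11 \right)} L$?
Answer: $- \frac{1391689}{5478} \approx -254.05$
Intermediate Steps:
$L = \frac{277}{249}$ ($L = - \frac{277}{-249} = \left(-277\right) \left(- \frac{1}{249}\right) = \frac{277}{249} \approx 1.1124$)
$q{\left(p \right)} = \frac{1}{2 p}$
$t = -254$ ($t = -251 - 3 = -254$)
$t + q{\left(-11 \right)} L = -254 + \frac{1}{2 \left(-11\right)} \frac{277}{249} = -254 + \frac{1}{2} \left(- \frac{1}{11}\right) \frac{277}{249} = -254 - \frac{277}{5478} = - \frac{1391689}{5478}$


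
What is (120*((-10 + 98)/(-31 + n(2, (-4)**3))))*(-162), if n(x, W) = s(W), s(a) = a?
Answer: 342144/19 ≈ 18008.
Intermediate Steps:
n(x, W) = W
(120*((-10 + 98)/(-31 + n(2, (-4)**3))))*(-162) = (120*((-10 + 98)/(-31 + (-4)**3)))*(-162) = (120*(88/(-31 - 64)))*(-162) = (120*(88/(-95)))*(-162) = (120*(88*(-1/95)))*(-162) = (120*(-88/95))*(-162) = -2112/19*(-162) = 342144/19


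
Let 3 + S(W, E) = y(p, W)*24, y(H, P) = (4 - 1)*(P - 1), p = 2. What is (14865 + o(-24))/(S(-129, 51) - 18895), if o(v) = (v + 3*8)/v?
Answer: -14865/28258 ≈ -0.52605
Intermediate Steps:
o(v) = (24 + v)/v (o(v) = (v + 24)/v = (24 + v)/v)
y(H, P) = -3 + 3*P (y(H, P) = 3*(-1 + P) = -3 + 3*P)
S(W, E) = -75 + 72*W (S(W, E) = -3 + (-3 + 3*W)*24 = -3 + (-72 + 72*W) = -75 + 72*W)
(14865 + o(-24))/(S(-129, 51) - 18895) = (14865 + (24 - 24)/(-24))/((-75 + 72*(-129)) - 18895) = (14865 - 1/24*0)/((-75 - 9288) - 18895) = (14865 + 0)/(-9363 - 18895) = 14865/(-28258) = 14865*(-1/28258) = -14865/28258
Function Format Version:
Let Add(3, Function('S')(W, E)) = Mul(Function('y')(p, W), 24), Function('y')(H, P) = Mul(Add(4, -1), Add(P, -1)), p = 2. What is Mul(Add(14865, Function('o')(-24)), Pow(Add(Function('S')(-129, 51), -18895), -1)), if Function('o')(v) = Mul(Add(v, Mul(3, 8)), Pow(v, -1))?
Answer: Rational(-14865, 28258) ≈ -0.52605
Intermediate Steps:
Function('o')(v) = Mul(Pow(v, -1), Add(24, v)) (Function('o')(v) = Mul(Add(v, 24), Pow(v, -1)) = Mul(Add(24, v), Pow(v, -1)) = Mul(Pow(v, -1), Add(24, v)))
Function('y')(H, P) = Add(-3, Mul(3, P)) (Function('y')(H, P) = Mul(3, Add(-1, P)) = Add(-3, Mul(3, P)))
Function('S')(W, E) = Add(-75, Mul(72, W)) (Function('S')(W, E) = Add(-3, Mul(Add(-3, Mul(3, W)), 24)) = Add(-3, Add(-72, Mul(72, W))) = Add(-75, Mul(72, W)))
Mul(Add(14865, Function('o')(-24)), Pow(Add(Function('S')(-129, 51), -18895), -1)) = Mul(Add(14865, Mul(Pow(-24, -1), Add(24, -24))), Pow(Add(Add(-75, Mul(72, -129)), -18895), -1)) = Mul(Add(14865, Mul(Rational(-1, 24), 0)), Pow(Add(Add(-75, -9288), -18895), -1)) = Mul(Add(14865, 0), Pow(Add(-9363, -18895), -1)) = Mul(14865, Pow(-28258, -1)) = Mul(14865, Rational(-1, 28258)) = Rational(-14865, 28258)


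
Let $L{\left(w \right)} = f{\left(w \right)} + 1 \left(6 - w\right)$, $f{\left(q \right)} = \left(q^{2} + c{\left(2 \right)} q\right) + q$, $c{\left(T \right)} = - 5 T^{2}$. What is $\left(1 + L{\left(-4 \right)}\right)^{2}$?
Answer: $10609$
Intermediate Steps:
$f{\left(q \right)} = q^{2} - 19 q$ ($f{\left(q \right)} = \left(q^{2} + - 5 \cdot 2^{2} q\right) + q = \left(q^{2} + \left(-5\right) 4 q\right) + q = \left(q^{2} - 20 q\right) + q = q^{2} - 19 q$)
$L{\left(w \right)} = 6 - w + w \left(-19 + w\right)$ ($L{\left(w \right)} = w \left(-19 + w\right) + 1 \left(6 - w\right) = w \left(-19 + w\right) - \left(-6 + w\right) = 6 - w + w \left(-19 + w\right)$)
$\left(1 + L{\left(-4 \right)}\right)^{2} = \left(1 - \left(-10 + 4 \left(-19 - 4\right)\right)\right)^{2} = \left(1 + \left(6 + 4 - -92\right)\right)^{2} = \left(1 + \left(6 + 4 + 92\right)\right)^{2} = \left(1 + 102\right)^{2} = 103^{2} = 10609$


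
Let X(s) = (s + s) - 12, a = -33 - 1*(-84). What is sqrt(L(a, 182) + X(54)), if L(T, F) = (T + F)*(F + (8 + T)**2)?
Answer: 5*sqrt(34143) ≈ 923.89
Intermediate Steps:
a = 51 (a = -33 + 84 = 51)
L(T, F) = (F + T)*(F + (8 + T)**2)
X(s) = -12 + 2*s (X(s) = 2*s - 12 = -12 + 2*s)
sqrt(L(a, 182) + X(54)) = sqrt((182**2 + 182*51 + 182*(8 + 51)**2 + 51*(8 + 51)**2) + (-12 + 2*54)) = sqrt((33124 + 9282 + 182*59**2 + 51*59**2) + (-12 + 108)) = sqrt((33124 + 9282 + 182*3481 + 51*3481) + 96) = sqrt((33124 + 9282 + 633542 + 177531) + 96) = sqrt(853479 + 96) = sqrt(853575) = 5*sqrt(34143)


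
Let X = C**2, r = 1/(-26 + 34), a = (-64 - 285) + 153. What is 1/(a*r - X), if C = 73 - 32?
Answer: -2/3411 ≈ -0.00058634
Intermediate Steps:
C = 41
a = -196 (a = -349 + 153 = -196)
r = 1/8 ≈ 0.12500
X = 1681 (X = 41**2 = 1681)
1/(a*r - X) = 1/(-196*1/8 - 1*1681) = 1/(-49/2 - 1681) = 1/(-3411/2) = -2/3411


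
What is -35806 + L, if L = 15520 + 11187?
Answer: -9099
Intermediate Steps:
L = 26707
-35806 + L = -35806 + 26707 = -9099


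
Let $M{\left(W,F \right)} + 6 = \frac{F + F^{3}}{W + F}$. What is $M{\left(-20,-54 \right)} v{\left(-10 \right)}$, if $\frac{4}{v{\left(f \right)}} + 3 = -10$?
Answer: $- \frac{314148}{481} \approx -653.11$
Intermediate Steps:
$M{\left(W,F \right)} = -6 + \frac{F + F^{3}}{F + W}$ ($M{\left(W,F \right)} = -6 + \frac{F + F^{3}}{W + F} = -6 + \frac{F + F^{3}}{F + W}$)
$v{\left(f \right)} = - \frac{4}{13}$ ($v{\left(f \right)} = \frac{4}{-3 - 10} = \frac{4}{-13} = 4 \left(- \frac{1}{13}\right) = - \frac{4}{13}$)
$M{\left(-20,-54 \right)} v{\left(-10 \right)} = \frac{\left(-54\right)^{3} - -120 - -270}{-54 - 20} \left(- \frac{4}{13}\right) = \frac{-157464 + 120 + 270}{-74} \left(- \frac{4}{13}\right) = \left(- \frac{1}{74}\right) \left(-157074\right) \left(- \frac{4}{13}\right) = \frac{78537}{37} \left(- \frac{4}{13}\right) = - \frac{314148}{481}$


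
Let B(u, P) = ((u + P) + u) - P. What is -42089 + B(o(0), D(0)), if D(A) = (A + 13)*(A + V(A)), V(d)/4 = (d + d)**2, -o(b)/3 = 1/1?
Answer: -42095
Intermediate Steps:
o(b) = -3 (o(b) = -3/1 = -3*1 = -3)
V(d) = 16*d**2 (V(d) = 4*(d + d)**2 = 4*(2*d)**2 = 4*(4*d**2) = 16*d**2)
D(A) = (13 + A)*(A + 16*A**2) (D(A) = (A + 13)*(A + 16*A**2) = (13 + A)*(A + 16*A**2))
B(u, P) = 2*u (B(u, P) = ((P + u) + u) - P = (P + 2*u) - P = 2*u)
-42089 + B(o(0), D(0)) = -42089 + 2*(-3) = -42089 - 6 = -42095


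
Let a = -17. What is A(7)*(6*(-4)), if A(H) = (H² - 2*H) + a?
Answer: -432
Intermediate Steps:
A(H) = -17 + H² - 2*H (A(H) = (H² - 2*H) - 17 = -17 + H² - 2*H)
A(7)*(6*(-4)) = (-17 + 7² - 2*7)*(6*(-4)) = (-17 + 49 - 14)*(-24) = 18*(-24) = -432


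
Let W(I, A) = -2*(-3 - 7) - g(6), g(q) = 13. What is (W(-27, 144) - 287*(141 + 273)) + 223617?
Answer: 104806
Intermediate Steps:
W(I, A) = 7 (W(I, A) = -2*(-3 - 7) - 1*13 = -2*(-10) - 13 = 20 - 13 = 7)
(W(-27, 144) - 287*(141 + 273)) + 223617 = (7 - 287*(141 + 273)) + 223617 = (7 - 287*414) + 223617 = (7 - 118818) + 223617 = -118811 + 223617 = 104806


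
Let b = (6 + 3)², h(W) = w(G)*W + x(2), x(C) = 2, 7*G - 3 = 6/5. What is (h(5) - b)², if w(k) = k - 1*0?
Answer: 5776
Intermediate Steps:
G = ⅗ (G = 3/7 + (6/5)/7 = 3/7 + (6*(⅕))/7 = 3/7 + (⅐)*(6/5) = 3/7 + 6/35 = ⅗ ≈ 0.60000)
w(k) = k (w(k) = k + 0 = k)
h(W) = 2 + 3*W/5 (h(W) = 3*W/5 + 2 = 2 + 3*W/5)
b = 81 (b = 9² = 81)
(h(5) - b)² = ((2 + (⅗)*5) - 1*81)² = ((2 + 3) - 81)² = (5 - 81)² = (-76)² = 5776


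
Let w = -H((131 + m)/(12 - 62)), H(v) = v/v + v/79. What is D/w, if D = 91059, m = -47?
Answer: -179841525/1933 ≈ -93038.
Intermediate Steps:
H(v) = 1 + v/79 (H(v) = 1 + v*(1/79) = 1 + v/79)
w = -1933/1975 (w = -(1 + ((131 - 47)/(12 - 62))/79) = -(1 + (84/(-50))/79) = -(1 + (84*(-1/50))/79) = -(1 + (1/79)*(-42/25)) = -(1 - 42/1975) = -1*1933/1975 = -1933/1975 ≈ -0.97873)
D/w = 91059/(-1933/1975) = 91059*(-1975/1933) = -179841525/1933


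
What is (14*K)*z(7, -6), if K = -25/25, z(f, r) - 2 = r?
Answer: 56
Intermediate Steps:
z(f, r) = 2 + r
K = -1 (K = -25*1/25 = -1)
(14*K)*z(7, -6) = (14*(-1))*(2 - 6) = -14*(-4) = 56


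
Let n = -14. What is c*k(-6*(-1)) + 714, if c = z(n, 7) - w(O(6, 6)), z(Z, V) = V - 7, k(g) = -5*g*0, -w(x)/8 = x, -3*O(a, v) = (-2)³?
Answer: 714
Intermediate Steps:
O(a, v) = 8/3 (O(a, v) = -⅓*(-2)³ = -⅓*(-8) = 8/3)
w(x) = -8*x
k(g) = 0
z(Z, V) = -7 + V
c = 64/3 (c = (-7 + 7) - (-8)*8/3 = 0 - 1*(-64/3) = 0 + 64/3 = 64/3 ≈ 21.333)
c*k(-6*(-1)) + 714 = (64/3)*0 + 714 = 0 + 714 = 714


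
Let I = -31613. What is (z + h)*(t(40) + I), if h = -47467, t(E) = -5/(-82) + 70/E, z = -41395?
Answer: 230340745285/82 ≈ 2.8090e+9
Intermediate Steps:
t(E) = 5/82 + 70/E (t(E) = -5*(-1/82) + 70/E = 5/82 + 70/E)
(z + h)*(t(40) + I) = (-41395 - 47467)*((5/82 + 70/40) - 31613) = -88862*((5/82 + 70*(1/40)) - 31613) = -88862*((5/82 + 7/4) - 31613) = -88862*(297/164 - 31613) = -88862*(-5184235/164) = 230340745285/82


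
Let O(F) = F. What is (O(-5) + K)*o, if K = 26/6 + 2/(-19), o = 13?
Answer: -572/57 ≈ -10.035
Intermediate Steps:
K = 241/57 (K = 26*(⅙) + 2*(-1/19) = 13/3 - 2/19 = 241/57 ≈ 4.2281)
(O(-5) + K)*o = (-5 + 241/57)*13 = -44/57*13 = -572/57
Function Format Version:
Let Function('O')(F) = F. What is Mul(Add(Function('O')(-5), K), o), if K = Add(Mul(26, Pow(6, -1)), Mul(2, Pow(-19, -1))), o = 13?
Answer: Rational(-572, 57) ≈ -10.035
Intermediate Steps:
K = Rational(241, 57) (K = Add(Mul(26, Rational(1, 6)), Mul(2, Rational(-1, 19))) = Add(Rational(13, 3), Rational(-2, 19)) = Rational(241, 57) ≈ 4.2281)
Mul(Add(Function('O')(-5), K), o) = Mul(Add(-5, Rational(241, 57)), 13) = Mul(Rational(-44, 57), 13) = Rational(-572, 57)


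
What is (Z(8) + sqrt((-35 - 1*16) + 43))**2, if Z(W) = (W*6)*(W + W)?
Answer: 589816 + 3072*I*sqrt(2) ≈ 5.8982e+5 + 4344.5*I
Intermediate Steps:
Z(W) = 12*W**2 (Z(W) = (6*W)*(2*W) = 12*W**2)
(Z(8) + sqrt((-35 - 1*16) + 43))**2 = (12*8**2 + sqrt((-35 - 1*16) + 43))**2 = (12*64 + sqrt((-35 - 16) + 43))**2 = (768 + sqrt(-51 + 43))**2 = (768 + sqrt(-8))**2 = (768 + 2*I*sqrt(2))**2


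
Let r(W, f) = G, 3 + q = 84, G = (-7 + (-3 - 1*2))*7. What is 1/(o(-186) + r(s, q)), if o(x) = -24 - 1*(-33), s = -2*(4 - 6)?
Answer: -1/75 ≈ -0.013333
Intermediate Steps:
G = -84 (G = (-7 + (-3 - 2))*7 = (-7 - 5)*7 = -12*7 = -84)
q = 81 (q = -3 + 84 = 81)
s = 4 (s = -2*(-2) = 4)
r(W, f) = -84
o(x) = 9 (o(x) = -24 + 33 = 9)
1/(o(-186) + r(s, q)) = 1/(9 - 84) = 1/(-75) = -1/75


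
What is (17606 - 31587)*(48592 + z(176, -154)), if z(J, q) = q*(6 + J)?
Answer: -287505284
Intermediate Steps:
(17606 - 31587)*(48592 + z(176, -154)) = (17606 - 31587)*(48592 - 154*(6 + 176)) = -13981*(48592 - 154*182) = -13981*(48592 - 28028) = -13981*20564 = -287505284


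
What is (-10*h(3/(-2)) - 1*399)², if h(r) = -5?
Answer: 121801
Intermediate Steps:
(-10*h(3/(-2)) - 1*399)² = (-10*(-5) - 1*399)² = (50 - 399)² = (-349)² = 121801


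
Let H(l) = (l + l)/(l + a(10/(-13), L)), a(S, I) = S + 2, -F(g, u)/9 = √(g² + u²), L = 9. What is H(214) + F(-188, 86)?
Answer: 2782/1399 - 18*√10685 ≈ -1858.6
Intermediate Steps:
F(g, u) = -9*√(g² + u²)
a(S, I) = 2 + S
H(l) = 2*l/(16/13 + l) (H(l) = (l + l)/(l + (2 + 10/(-13))) = (2*l)/(l + (2 + 10*(-1/13))) = (2*l)/(l + (2 - 10/13)) = (2*l)/(l + 16/13) = (2*l)/(16/13 + l) = 2*l/(16/13 + l))
H(214) + F(-188, 86) = 26*214/(16 + 13*214) - 9*√((-188)² + 86²) = 26*214/(16 + 2782) - 9*√(35344 + 7396) = 26*214/2798 - 18*√10685 = 26*214*(1/2798) - 18*√10685 = 2782/1399 - 18*√10685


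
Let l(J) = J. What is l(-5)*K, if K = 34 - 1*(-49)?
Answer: -415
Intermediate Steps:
K = 83 (K = 34 + 49 = 83)
l(-5)*K = -5*83 = -415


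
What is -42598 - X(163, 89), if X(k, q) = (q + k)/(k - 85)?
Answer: -553816/13 ≈ -42601.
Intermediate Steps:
X(k, q) = (k + q)/(-85 + k)
-42598 - X(163, 89) = -42598 - (163 + 89)/(-85 + 163) = -42598 - 252/78 = -42598 - 1*42/13 = -42598 - 42/13 = -553816/13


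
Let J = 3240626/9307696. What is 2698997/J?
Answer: 12560721790456/1620313 ≈ 7.7520e+6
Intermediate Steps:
J = 1620313/4653848 (J = 3240626*(1/9307696) = 1620313/4653848 ≈ 0.34817)
2698997/J = 2698997/(1620313/4653848) = 2698997*(4653848/1620313) = 12560721790456/1620313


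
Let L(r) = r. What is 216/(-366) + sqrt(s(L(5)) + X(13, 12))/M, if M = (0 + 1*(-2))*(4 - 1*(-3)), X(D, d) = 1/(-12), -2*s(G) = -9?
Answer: -36/61 - sqrt(159)/84 ≈ -0.74028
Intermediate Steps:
s(G) = 9/2 (s(G) = -1/2*(-9) = 9/2)
X(D, d) = -1/12
M = -14 (M = (0 - 2)*(4 + 3) = -2*7 = -14)
216/(-366) + sqrt(s(L(5)) + X(13, 12))/M = 216/(-366) + sqrt(9/2 - 1/12)/(-14) = 216*(-1/366) + sqrt(53/12)*(-1/14) = -36/61 + (sqrt(159)/6)*(-1/14) = -36/61 - sqrt(159)/84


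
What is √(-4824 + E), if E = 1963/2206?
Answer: I*√23471356886/2206 ≈ 69.449*I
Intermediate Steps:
E = 1963/2206 (E = 1963*(1/2206) = 1963/2206 ≈ 0.88985)
√(-4824 + E) = √(-4824 + 1963/2206) = √(-10639781/2206) = I*√23471356886/2206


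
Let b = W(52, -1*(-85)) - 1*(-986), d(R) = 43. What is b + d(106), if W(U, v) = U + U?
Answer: 1133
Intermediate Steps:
W(U, v) = 2*U
b = 1090 (b = 2*52 - 1*(-986) = 104 + 986 = 1090)
b + d(106) = 1090 + 43 = 1133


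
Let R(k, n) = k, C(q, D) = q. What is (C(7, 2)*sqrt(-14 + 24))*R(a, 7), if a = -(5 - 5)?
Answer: 0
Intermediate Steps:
a = 0 (a = -1*0 = 0)
(C(7, 2)*sqrt(-14 + 24))*R(a, 7) = (7*sqrt(-14 + 24))*0 = (7*sqrt(10))*0 = 0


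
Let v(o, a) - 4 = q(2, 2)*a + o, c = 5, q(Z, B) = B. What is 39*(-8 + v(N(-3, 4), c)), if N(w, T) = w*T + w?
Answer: -351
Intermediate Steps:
N(w, T) = w + T*w (N(w, T) = T*w + w = w + T*w)
v(o, a) = 4 + o + 2*a (v(o, a) = 4 + (2*a + o) = 4 + (o + 2*a) = 4 + o + 2*a)
39*(-8 + v(N(-3, 4), c)) = 39*(-8 + (4 - 3*(1 + 4) + 2*5)) = 39*(-8 + (4 - 3*5 + 10)) = 39*(-8 + (4 - 15 + 10)) = 39*(-8 - 1) = 39*(-9) = -351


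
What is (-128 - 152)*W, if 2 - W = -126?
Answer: -35840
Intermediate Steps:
W = 128 (W = 2 - 1*(-126) = 2 + 126 = 128)
(-128 - 152)*W = (-128 - 152)*128 = -280*128 = -35840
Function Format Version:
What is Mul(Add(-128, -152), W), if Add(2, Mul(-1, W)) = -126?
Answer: -35840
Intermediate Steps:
W = 128 (W = Add(2, Mul(-1, -126)) = Add(2, 126) = 128)
Mul(Add(-128, -152), W) = Mul(Add(-128, -152), 128) = Mul(-280, 128) = -35840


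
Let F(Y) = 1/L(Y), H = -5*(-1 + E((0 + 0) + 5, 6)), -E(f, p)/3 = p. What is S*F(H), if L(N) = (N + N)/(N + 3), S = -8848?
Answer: -433552/95 ≈ -4563.7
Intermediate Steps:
E(f, p) = -3*p
L(N) = 2*N/(3 + N) (L(N) = (2*N)/(3 + N) = 2*N/(3 + N))
H = 95 (H = -5*(-1 - 3*6) = -5*(-1 - 18) = -5*(-19) = 95)
F(Y) = (3 + Y)/(2*Y) (F(Y) = 1/(2*Y/(3 + Y)) = (3 + Y)/(2*Y))
S*F(H) = -4424*(3 + 95)/95 = -4424*98/95 = -8848*49/95 = -433552/95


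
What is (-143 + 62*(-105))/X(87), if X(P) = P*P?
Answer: -6653/7569 ≈ -0.87898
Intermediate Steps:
X(P) = P**2
(-143 + 62*(-105))/X(87) = (-143 + 62*(-105))/(87**2) = (-143 - 6510)/7569 = -6653*1/7569 = -6653/7569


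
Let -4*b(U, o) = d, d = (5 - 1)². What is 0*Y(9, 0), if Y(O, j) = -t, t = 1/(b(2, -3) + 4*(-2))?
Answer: 0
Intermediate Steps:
d = 16 (d = 4² = 16)
b(U, o) = -4 (b(U, o) = -¼*16 = -4)
t = -1/12 (t = 1/(-4 + 4*(-2)) = 1/(-4 - 8) = 1/(-12) = -1/12 ≈ -0.083333)
Y(O, j) = 1/12 (Y(O, j) = -1*(-1/12) = 1/12)
0*Y(9, 0) = 0*(1/12) = 0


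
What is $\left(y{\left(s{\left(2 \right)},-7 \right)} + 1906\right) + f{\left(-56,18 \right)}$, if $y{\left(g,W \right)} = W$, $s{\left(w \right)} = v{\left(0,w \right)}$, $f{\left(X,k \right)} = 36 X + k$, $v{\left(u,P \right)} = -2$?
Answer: $-99$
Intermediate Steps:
$f{\left(X,k \right)} = k + 36 X$
$s{\left(w \right)} = -2$
$\left(y{\left(s{\left(2 \right)},-7 \right)} + 1906\right) + f{\left(-56,18 \right)} = \left(-7 + 1906\right) + \left(18 + 36 \left(-56\right)\right) = 1899 + \left(18 - 2016\right) = 1899 - 1998 = -99$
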